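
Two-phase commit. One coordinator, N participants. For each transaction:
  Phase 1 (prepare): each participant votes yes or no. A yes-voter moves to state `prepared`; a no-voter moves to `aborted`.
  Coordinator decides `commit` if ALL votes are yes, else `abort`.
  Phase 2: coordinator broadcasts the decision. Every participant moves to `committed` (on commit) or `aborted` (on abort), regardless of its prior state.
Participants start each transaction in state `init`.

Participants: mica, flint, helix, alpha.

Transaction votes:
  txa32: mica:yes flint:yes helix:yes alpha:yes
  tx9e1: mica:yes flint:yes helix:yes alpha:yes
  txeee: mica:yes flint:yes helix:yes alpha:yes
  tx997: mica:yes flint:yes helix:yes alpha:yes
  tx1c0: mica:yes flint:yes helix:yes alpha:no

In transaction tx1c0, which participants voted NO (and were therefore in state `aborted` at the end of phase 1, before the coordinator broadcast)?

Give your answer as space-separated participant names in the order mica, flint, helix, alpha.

Txn tx1c0 phase 1: mica yes -> prepared; flint yes -> prepared; helix yes -> prepared; alpha no -> aborted

Answer: alpha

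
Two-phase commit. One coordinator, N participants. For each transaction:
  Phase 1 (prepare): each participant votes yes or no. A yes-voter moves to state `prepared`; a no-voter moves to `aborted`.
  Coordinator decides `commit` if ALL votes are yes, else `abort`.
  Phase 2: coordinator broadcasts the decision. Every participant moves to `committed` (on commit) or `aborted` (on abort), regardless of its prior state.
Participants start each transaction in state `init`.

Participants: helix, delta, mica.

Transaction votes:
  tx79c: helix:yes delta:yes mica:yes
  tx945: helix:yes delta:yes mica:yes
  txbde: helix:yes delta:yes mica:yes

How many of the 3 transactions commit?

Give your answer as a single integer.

Answer: 3

Derivation:
tx79c: all yes -> commit (commits=1)
tx945: all yes -> commit (commits=2)
txbde: all yes -> commit (commits=3)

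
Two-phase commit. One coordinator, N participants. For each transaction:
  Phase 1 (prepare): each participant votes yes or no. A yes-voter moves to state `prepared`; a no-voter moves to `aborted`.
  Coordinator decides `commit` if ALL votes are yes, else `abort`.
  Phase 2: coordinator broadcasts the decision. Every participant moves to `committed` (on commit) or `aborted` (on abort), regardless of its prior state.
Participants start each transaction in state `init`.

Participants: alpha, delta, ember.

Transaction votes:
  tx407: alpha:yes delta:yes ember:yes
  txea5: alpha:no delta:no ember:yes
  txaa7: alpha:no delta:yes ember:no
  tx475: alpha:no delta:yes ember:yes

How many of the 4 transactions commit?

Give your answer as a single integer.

tx407: all yes -> commit (commits=1)
txea5: no from alpha, delta -> abort (commits=1)
txaa7: no from alpha, ember -> abort (commits=1)
tx475: no from alpha -> abort (commits=1)

Answer: 1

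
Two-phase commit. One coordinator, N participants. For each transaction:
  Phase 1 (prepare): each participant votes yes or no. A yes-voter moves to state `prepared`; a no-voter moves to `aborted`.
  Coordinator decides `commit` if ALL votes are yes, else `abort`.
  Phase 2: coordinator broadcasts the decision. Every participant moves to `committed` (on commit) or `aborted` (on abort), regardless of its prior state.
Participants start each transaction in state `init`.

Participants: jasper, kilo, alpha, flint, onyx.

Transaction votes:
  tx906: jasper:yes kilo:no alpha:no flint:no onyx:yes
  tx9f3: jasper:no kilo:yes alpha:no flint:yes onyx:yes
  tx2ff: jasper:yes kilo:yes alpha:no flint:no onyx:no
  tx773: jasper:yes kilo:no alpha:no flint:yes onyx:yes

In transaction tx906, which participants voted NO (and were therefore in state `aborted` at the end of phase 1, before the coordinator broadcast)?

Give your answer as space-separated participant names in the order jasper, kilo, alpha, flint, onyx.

Txn tx906 phase 1: jasper yes -> prepared; kilo no -> aborted; alpha no -> aborted; flint no -> aborted; onyx yes -> prepared

Answer: kilo alpha flint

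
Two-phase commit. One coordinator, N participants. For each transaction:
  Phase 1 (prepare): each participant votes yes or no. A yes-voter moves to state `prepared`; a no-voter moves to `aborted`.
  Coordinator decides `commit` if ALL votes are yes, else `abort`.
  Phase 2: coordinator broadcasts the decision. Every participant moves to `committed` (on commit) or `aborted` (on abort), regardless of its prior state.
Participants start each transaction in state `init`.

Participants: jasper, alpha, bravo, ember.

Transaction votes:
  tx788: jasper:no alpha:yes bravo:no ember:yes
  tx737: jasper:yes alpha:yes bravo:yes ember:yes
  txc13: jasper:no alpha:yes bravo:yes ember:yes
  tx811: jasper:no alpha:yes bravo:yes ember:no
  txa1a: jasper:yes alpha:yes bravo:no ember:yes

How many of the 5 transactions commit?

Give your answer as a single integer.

tx788: no from jasper, bravo -> abort (commits=0)
tx737: all yes -> commit (commits=1)
txc13: no from jasper -> abort (commits=1)
tx811: no from jasper, ember -> abort (commits=1)
txa1a: no from bravo -> abort (commits=1)

Answer: 1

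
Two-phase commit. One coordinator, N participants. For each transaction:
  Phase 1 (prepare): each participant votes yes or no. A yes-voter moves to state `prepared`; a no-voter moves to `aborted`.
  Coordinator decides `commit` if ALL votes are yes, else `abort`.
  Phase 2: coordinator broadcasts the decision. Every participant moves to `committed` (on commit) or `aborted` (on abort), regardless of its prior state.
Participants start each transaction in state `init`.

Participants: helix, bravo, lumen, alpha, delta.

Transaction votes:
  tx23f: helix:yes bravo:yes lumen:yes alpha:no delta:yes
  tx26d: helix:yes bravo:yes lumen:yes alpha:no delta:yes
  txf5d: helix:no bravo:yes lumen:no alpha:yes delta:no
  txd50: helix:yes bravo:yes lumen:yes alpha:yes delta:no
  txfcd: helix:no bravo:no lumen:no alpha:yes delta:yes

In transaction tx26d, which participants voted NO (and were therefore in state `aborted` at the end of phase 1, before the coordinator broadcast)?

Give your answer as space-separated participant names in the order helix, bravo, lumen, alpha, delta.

Txn tx26d phase 1: helix yes -> prepared; bravo yes -> prepared; lumen yes -> prepared; alpha no -> aborted; delta yes -> prepared

Answer: alpha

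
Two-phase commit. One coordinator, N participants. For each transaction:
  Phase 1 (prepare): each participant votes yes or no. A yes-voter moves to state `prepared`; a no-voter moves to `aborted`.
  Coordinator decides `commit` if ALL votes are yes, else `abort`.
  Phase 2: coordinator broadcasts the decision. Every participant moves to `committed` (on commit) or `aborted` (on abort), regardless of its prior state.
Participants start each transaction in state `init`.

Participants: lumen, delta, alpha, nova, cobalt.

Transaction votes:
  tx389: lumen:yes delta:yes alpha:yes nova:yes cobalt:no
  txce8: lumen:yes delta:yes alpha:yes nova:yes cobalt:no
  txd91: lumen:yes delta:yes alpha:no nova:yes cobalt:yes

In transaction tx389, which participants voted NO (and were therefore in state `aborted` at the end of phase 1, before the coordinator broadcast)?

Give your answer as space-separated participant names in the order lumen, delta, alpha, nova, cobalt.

Txn tx389 phase 1: lumen yes -> prepared; delta yes -> prepared; alpha yes -> prepared; nova yes -> prepared; cobalt no -> aborted

Answer: cobalt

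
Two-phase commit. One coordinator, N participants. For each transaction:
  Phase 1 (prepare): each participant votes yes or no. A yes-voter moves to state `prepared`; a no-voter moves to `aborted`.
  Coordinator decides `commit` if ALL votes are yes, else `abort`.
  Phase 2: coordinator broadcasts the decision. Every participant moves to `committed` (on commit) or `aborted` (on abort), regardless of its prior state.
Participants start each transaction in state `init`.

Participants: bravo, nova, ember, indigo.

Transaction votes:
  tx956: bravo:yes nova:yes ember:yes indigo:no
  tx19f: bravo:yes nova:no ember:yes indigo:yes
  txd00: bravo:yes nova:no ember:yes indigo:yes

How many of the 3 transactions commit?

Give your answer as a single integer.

Answer: 0

Derivation:
tx956: no from indigo -> abort (commits=0)
tx19f: no from nova -> abort (commits=0)
txd00: no from nova -> abort (commits=0)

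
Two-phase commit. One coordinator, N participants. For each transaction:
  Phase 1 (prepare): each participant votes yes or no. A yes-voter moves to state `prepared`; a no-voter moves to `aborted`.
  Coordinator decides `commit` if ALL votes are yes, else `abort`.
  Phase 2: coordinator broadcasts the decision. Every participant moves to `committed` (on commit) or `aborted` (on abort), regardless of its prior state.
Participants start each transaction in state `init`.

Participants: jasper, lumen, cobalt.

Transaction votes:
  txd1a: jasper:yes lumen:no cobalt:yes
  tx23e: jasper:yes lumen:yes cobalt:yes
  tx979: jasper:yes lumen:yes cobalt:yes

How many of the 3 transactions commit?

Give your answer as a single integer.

Answer: 2

Derivation:
txd1a: no from lumen -> abort (commits=0)
tx23e: all yes -> commit (commits=1)
tx979: all yes -> commit (commits=2)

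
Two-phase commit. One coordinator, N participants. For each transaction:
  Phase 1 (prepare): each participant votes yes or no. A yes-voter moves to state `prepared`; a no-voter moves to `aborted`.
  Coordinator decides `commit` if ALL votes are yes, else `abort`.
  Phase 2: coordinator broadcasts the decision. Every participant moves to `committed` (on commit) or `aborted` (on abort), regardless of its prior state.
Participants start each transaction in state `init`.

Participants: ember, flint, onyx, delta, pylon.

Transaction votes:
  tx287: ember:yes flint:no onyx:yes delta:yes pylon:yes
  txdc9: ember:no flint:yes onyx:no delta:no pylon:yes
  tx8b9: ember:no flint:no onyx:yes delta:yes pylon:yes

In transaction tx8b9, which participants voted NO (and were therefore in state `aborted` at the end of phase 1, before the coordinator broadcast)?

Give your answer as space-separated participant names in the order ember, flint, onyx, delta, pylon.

Txn tx8b9 phase 1: ember no -> aborted; flint no -> aborted; onyx yes -> prepared; delta yes -> prepared; pylon yes -> prepared

Answer: ember flint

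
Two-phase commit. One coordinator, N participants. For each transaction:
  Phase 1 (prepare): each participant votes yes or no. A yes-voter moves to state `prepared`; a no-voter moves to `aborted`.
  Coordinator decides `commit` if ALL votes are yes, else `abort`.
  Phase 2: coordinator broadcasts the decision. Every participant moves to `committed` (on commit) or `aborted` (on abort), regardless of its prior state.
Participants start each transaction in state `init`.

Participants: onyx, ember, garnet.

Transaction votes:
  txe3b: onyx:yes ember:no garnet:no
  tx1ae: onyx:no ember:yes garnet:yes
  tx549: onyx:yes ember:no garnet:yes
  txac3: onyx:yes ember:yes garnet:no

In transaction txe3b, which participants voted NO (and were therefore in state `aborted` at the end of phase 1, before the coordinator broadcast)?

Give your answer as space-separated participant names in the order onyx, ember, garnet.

Txn txe3b phase 1: onyx yes -> prepared; ember no -> aborted; garnet no -> aborted

Answer: ember garnet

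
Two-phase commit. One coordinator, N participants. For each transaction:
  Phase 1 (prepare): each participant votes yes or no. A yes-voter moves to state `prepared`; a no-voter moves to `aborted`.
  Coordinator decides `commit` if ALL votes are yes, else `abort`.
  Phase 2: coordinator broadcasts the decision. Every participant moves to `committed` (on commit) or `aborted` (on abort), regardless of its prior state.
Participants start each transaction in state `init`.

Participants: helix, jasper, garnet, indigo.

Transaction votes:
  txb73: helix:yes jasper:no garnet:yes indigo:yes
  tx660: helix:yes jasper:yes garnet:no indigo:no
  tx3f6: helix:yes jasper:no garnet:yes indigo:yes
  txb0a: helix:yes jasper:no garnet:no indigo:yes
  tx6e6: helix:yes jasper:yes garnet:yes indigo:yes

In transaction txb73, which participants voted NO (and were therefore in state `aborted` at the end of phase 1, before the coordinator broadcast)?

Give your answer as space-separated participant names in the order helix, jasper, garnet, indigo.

Answer: jasper

Derivation:
Txn txb73 phase 1: helix yes -> prepared; jasper no -> aborted; garnet yes -> prepared; indigo yes -> prepared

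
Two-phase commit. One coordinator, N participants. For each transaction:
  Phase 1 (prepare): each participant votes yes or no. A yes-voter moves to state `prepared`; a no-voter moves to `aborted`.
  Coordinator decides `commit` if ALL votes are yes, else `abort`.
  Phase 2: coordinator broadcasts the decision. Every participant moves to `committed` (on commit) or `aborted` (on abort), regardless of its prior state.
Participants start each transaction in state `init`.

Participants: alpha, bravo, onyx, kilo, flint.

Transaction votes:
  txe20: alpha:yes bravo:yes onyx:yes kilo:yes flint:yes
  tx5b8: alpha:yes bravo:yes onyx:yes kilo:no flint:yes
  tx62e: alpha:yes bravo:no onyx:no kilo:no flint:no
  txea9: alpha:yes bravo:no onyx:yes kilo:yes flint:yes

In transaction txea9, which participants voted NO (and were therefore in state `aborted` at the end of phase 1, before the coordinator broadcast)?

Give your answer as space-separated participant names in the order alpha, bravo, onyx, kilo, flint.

Answer: bravo

Derivation:
Txn txea9 phase 1: alpha yes -> prepared; bravo no -> aborted; onyx yes -> prepared; kilo yes -> prepared; flint yes -> prepared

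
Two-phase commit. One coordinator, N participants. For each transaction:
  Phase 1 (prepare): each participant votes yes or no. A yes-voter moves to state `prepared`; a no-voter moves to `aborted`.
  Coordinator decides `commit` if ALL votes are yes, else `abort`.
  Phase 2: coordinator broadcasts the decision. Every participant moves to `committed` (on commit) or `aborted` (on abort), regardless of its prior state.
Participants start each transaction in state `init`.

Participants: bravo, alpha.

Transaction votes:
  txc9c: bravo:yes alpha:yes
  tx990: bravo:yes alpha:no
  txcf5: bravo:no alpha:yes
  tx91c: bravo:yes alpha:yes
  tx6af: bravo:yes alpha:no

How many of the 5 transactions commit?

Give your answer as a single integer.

Answer: 2

Derivation:
txc9c: all yes -> commit (commits=1)
tx990: no from alpha -> abort (commits=1)
txcf5: no from bravo -> abort (commits=1)
tx91c: all yes -> commit (commits=2)
tx6af: no from alpha -> abort (commits=2)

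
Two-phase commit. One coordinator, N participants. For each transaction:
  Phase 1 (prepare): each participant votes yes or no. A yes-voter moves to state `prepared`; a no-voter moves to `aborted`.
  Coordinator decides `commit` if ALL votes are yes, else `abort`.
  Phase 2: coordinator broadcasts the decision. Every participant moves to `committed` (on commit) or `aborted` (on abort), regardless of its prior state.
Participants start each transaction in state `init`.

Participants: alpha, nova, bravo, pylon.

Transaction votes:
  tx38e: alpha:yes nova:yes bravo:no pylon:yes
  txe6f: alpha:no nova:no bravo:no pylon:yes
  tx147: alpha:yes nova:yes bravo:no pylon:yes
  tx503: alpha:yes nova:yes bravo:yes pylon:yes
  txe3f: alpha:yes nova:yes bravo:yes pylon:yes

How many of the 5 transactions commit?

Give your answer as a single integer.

tx38e: no from bravo -> abort (commits=0)
txe6f: no from alpha, nova, bravo -> abort (commits=0)
tx147: no from bravo -> abort (commits=0)
tx503: all yes -> commit (commits=1)
txe3f: all yes -> commit (commits=2)

Answer: 2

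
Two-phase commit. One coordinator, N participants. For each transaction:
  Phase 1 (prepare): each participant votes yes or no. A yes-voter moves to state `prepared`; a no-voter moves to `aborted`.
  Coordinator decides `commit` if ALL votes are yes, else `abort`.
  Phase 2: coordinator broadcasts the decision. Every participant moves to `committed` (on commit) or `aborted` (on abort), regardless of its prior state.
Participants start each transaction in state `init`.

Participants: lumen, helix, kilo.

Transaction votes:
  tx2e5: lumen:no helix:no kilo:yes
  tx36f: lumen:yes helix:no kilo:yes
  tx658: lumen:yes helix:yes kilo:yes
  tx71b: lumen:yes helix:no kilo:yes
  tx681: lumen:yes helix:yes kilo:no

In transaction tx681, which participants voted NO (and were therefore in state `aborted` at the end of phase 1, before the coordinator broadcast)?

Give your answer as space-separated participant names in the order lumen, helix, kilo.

Txn tx681 phase 1: lumen yes -> prepared; helix yes -> prepared; kilo no -> aborted

Answer: kilo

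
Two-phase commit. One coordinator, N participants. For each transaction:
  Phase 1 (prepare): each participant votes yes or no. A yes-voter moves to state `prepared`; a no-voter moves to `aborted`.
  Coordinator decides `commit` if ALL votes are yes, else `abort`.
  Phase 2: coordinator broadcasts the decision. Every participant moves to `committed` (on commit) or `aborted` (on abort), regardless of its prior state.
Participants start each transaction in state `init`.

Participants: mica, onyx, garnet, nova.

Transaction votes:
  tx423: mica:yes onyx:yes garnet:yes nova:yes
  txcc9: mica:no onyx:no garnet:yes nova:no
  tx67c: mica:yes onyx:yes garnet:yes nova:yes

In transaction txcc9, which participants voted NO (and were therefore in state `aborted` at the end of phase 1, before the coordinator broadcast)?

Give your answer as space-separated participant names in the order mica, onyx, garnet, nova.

Answer: mica onyx nova

Derivation:
Txn txcc9 phase 1: mica no -> aborted; onyx no -> aborted; garnet yes -> prepared; nova no -> aborted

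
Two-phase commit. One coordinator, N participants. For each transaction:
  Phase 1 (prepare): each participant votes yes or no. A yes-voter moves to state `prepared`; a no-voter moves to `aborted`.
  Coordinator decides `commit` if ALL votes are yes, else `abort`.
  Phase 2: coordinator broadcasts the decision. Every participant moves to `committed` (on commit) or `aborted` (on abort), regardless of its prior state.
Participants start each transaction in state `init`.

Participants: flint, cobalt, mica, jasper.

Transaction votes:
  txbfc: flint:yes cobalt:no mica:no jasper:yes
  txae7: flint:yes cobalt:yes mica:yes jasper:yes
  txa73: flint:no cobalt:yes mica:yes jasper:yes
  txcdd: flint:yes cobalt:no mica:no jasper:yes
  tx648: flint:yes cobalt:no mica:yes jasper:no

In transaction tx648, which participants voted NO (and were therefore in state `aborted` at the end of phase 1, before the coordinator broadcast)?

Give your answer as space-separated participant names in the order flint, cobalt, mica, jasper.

Txn tx648 phase 1: flint yes -> prepared; cobalt no -> aborted; mica yes -> prepared; jasper no -> aborted

Answer: cobalt jasper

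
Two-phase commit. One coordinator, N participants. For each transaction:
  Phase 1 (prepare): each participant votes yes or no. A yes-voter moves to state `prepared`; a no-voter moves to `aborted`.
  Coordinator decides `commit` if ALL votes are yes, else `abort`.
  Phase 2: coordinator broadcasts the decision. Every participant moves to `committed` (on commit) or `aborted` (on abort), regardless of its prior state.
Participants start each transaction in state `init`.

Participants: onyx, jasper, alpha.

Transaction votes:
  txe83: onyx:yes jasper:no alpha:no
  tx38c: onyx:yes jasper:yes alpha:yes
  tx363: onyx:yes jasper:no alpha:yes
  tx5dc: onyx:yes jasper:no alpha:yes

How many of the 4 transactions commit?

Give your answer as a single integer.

txe83: no from jasper, alpha -> abort (commits=0)
tx38c: all yes -> commit (commits=1)
tx363: no from jasper -> abort (commits=1)
tx5dc: no from jasper -> abort (commits=1)

Answer: 1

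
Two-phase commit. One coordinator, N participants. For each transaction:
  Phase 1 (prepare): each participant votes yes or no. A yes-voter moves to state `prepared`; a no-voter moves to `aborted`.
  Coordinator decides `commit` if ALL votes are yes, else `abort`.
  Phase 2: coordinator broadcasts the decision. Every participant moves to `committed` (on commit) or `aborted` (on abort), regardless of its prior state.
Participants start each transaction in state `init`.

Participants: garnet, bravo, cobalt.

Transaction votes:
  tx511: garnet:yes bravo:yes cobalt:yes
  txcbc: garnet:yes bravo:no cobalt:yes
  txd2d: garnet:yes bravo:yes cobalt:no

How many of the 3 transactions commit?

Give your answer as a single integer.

Answer: 1

Derivation:
tx511: all yes -> commit (commits=1)
txcbc: no from bravo -> abort (commits=1)
txd2d: no from cobalt -> abort (commits=1)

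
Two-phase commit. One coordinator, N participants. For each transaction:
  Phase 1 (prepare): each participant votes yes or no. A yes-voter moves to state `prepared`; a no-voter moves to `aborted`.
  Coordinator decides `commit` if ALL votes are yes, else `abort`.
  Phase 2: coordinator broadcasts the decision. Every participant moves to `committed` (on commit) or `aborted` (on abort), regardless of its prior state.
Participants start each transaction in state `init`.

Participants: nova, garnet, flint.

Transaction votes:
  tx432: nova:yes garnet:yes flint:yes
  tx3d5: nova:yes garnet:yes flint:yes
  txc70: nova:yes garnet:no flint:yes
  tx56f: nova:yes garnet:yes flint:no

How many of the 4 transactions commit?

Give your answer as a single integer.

Answer: 2

Derivation:
tx432: all yes -> commit (commits=1)
tx3d5: all yes -> commit (commits=2)
txc70: no from garnet -> abort (commits=2)
tx56f: no from flint -> abort (commits=2)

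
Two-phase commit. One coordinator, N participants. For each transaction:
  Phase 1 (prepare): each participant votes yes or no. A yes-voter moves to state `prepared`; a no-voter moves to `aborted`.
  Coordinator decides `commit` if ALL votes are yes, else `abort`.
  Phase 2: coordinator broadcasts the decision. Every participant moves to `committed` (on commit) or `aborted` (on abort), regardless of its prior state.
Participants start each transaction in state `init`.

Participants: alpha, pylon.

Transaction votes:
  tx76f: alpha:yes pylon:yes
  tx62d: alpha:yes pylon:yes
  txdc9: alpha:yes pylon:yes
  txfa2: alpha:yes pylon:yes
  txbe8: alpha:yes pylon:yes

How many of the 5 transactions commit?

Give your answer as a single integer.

tx76f: all yes -> commit (commits=1)
tx62d: all yes -> commit (commits=2)
txdc9: all yes -> commit (commits=3)
txfa2: all yes -> commit (commits=4)
txbe8: all yes -> commit (commits=5)

Answer: 5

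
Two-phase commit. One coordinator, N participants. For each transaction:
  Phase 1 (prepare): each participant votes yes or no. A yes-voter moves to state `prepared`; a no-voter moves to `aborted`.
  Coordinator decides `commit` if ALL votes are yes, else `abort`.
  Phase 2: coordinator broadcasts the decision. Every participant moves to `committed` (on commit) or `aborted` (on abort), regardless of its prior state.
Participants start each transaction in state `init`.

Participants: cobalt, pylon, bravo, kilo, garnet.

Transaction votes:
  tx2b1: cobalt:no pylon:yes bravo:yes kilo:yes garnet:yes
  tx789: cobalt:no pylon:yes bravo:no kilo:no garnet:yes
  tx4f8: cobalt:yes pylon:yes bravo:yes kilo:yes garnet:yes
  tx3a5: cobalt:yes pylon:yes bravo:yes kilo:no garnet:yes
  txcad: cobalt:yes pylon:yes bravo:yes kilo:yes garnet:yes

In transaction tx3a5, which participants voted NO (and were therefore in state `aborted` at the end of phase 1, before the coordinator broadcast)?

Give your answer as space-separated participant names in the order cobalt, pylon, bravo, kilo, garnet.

Txn tx3a5 phase 1: cobalt yes -> prepared; pylon yes -> prepared; bravo yes -> prepared; kilo no -> aborted; garnet yes -> prepared

Answer: kilo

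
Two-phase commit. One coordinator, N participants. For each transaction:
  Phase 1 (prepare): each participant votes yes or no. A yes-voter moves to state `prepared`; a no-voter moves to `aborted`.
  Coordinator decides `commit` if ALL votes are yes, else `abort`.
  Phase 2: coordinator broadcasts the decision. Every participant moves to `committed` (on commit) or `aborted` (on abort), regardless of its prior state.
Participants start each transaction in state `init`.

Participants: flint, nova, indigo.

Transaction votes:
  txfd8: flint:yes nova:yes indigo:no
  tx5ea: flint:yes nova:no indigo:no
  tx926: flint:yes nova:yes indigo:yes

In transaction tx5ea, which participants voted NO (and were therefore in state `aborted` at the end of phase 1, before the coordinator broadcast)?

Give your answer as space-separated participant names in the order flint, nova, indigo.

Answer: nova indigo

Derivation:
Txn tx5ea phase 1: flint yes -> prepared; nova no -> aborted; indigo no -> aborted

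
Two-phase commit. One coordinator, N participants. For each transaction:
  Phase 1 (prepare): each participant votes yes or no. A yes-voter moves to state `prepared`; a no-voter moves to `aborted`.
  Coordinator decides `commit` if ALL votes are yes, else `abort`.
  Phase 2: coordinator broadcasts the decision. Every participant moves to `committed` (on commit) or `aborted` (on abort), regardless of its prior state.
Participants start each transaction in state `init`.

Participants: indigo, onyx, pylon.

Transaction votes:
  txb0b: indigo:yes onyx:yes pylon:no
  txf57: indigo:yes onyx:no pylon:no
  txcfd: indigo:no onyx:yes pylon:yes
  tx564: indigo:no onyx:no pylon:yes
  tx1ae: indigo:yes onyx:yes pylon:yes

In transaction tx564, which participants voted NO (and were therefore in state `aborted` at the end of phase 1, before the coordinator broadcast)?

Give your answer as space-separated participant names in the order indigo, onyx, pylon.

Txn tx564 phase 1: indigo no -> aborted; onyx no -> aborted; pylon yes -> prepared

Answer: indigo onyx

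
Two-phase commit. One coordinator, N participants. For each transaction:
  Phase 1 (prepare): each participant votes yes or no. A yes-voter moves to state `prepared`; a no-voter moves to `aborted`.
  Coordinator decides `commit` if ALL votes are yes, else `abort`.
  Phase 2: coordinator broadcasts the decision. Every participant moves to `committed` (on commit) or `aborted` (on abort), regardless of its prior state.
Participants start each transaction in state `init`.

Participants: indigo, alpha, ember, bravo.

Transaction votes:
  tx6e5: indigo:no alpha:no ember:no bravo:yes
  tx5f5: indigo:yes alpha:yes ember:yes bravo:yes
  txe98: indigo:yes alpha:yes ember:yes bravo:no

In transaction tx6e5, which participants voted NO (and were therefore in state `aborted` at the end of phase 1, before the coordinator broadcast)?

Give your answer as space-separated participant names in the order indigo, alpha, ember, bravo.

Txn tx6e5 phase 1: indigo no -> aborted; alpha no -> aborted; ember no -> aborted; bravo yes -> prepared

Answer: indigo alpha ember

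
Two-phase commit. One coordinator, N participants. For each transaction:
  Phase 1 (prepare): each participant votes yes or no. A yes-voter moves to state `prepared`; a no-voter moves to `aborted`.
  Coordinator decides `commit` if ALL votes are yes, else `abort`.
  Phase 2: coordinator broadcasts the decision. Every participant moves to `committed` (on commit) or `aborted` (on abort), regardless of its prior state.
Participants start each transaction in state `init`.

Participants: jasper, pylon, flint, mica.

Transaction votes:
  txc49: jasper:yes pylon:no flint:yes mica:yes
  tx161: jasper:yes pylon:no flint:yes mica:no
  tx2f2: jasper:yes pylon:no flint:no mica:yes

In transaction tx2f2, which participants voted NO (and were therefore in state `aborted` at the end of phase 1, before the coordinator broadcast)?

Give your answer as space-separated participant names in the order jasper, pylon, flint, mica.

Answer: pylon flint

Derivation:
Txn tx2f2 phase 1: jasper yes -> prepared; pylon no -> aborted; flint no -> aborted; mica yes -> prepared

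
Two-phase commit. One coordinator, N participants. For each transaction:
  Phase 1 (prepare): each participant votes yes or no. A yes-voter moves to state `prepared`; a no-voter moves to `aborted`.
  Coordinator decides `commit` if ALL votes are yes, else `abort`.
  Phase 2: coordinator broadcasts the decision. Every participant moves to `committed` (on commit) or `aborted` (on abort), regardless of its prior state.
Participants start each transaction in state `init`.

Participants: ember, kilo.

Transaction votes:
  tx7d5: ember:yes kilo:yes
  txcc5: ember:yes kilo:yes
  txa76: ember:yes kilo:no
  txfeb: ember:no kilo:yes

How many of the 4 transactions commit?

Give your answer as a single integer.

Answer: 2

Derivation:
tx7d5: all yes -> commit (commits=1)
txcc5: all yes -> commit (commits=2)
txa76: no from kilo -> abort (commits=2)
txfeb: no from ember -> abort (commits=2)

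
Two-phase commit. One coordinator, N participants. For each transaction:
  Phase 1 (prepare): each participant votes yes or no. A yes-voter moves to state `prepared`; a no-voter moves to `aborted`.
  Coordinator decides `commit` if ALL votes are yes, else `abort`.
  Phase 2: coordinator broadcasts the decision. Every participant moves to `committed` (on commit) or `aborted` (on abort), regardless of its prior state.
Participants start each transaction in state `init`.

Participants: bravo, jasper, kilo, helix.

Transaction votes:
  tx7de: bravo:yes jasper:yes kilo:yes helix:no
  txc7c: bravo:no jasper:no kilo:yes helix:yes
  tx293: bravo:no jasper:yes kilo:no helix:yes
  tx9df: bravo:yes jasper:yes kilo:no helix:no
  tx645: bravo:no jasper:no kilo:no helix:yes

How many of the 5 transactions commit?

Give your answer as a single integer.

tx7de: no from helix -> abort (commits=0)
txc7c: no from bravo, jasper -> abort (commits=0)
tx293: no from bravo, kilo -> abort (commits=0)
tx9df: no from kilo, helix -> abort (commits=0)
tx645: no from bravo, jasper, kilo -> abort (commits=0)

Answer: 0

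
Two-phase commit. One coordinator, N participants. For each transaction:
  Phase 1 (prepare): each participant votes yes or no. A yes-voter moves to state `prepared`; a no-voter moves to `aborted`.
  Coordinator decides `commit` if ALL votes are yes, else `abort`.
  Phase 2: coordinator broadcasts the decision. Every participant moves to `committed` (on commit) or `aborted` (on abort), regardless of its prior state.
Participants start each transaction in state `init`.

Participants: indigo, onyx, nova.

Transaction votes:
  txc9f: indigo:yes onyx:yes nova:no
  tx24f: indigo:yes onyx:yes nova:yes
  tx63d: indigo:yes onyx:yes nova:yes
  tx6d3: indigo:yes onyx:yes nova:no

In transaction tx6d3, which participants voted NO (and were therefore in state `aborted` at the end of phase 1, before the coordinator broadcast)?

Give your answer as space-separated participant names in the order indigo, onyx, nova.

Txn tx6d3 phase 1: indigo yes -> prepared; onyx yes -> prepared; nova no -> aborted

Answer: nova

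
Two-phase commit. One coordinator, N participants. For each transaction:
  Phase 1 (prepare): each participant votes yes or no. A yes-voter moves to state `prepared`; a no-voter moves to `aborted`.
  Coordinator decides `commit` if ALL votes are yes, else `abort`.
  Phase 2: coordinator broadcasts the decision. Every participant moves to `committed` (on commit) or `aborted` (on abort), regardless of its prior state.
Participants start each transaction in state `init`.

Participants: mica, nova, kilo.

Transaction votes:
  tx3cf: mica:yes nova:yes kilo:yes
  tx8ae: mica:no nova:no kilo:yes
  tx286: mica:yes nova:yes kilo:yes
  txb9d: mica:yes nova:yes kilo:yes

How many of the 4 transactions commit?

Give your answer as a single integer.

tx3cf: all yes -> commit (commits=1)
tx8ae: no from mica, nova -> abort (commits=1)
tx286: all yes -> commit (commits=2)
txb9d: all yes -> commit (commits=3)

Answer: 3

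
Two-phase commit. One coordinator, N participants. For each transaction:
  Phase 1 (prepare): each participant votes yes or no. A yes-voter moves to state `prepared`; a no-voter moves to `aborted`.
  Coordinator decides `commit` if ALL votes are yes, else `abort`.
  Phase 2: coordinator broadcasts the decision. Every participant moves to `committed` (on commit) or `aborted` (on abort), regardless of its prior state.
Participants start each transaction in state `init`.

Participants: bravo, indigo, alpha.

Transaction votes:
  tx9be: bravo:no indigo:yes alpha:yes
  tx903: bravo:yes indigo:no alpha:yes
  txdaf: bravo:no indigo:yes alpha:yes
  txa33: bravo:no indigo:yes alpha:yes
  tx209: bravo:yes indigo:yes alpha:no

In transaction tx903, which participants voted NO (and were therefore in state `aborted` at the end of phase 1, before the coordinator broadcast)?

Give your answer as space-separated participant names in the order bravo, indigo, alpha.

Answer: indigo

Derivation:
Txn tx903 phase 1: bravo yes -> prepared; indigo no -> aborted; alpha yes -> prepared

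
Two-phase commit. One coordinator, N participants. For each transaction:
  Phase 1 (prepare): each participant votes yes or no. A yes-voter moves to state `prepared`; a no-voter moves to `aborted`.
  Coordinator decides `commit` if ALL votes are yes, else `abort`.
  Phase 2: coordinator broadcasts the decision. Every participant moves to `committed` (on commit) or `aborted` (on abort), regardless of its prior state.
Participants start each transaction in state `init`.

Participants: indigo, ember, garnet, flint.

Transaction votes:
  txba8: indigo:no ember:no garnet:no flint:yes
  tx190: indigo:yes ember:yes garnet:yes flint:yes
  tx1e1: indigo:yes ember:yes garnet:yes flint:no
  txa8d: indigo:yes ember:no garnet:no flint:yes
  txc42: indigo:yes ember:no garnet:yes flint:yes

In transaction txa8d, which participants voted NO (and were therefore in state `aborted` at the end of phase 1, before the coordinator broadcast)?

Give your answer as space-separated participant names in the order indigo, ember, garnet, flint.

Answer: ember garnet

Derivation:
Txn txa8d phase 1: indigo yes -> prepared; ember no -> aborted; garnet no -> aborted; flint yes -> prepared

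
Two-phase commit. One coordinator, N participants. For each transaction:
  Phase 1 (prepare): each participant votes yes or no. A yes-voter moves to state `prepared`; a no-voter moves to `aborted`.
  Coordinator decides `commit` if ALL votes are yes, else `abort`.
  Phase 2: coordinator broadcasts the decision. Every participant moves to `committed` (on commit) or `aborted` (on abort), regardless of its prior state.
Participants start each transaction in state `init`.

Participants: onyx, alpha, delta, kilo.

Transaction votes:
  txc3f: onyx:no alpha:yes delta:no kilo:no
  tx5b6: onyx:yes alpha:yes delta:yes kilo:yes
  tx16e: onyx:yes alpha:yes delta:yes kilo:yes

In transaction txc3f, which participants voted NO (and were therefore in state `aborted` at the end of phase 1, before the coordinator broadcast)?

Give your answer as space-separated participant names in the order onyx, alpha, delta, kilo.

Txn txc3f phase 1: onyx no -> aborted; alpha yes -> prepared; delta no -> aborted; kilo no -> aborted

Answer: onyx delta kilo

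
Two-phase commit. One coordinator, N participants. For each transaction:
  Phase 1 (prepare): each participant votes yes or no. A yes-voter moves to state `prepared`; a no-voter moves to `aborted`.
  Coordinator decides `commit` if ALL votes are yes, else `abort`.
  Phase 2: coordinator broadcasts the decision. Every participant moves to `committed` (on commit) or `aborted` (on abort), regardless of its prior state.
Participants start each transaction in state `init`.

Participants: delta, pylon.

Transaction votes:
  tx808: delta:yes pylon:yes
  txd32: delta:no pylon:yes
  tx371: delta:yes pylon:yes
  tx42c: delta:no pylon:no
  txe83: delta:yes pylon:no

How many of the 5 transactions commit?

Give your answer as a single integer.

tx808: all yes -> commit (commits=1)
txd32: no from delta -> abort (commits=1)
tx371: all yes -> commit (commits=2)
tx42c: no from delta, pylon -> abort (commits=2)
txe83: no from pylon -> abort (commits=2)

Answer: 2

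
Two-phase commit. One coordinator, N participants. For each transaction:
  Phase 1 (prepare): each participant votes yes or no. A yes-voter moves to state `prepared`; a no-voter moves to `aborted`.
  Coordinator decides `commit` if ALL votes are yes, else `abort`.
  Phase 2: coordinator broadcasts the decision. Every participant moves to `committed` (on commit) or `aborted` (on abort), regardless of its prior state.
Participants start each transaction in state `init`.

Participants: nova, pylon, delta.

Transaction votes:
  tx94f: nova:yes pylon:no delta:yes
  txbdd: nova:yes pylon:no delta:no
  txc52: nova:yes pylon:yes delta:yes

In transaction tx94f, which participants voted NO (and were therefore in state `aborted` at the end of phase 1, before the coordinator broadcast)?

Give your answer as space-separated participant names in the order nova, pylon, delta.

Answer: pylon

Derivation:
Txn tx94f phase 1: nova yes -> prepared; pylon no -> aborted; delta yes -> prepared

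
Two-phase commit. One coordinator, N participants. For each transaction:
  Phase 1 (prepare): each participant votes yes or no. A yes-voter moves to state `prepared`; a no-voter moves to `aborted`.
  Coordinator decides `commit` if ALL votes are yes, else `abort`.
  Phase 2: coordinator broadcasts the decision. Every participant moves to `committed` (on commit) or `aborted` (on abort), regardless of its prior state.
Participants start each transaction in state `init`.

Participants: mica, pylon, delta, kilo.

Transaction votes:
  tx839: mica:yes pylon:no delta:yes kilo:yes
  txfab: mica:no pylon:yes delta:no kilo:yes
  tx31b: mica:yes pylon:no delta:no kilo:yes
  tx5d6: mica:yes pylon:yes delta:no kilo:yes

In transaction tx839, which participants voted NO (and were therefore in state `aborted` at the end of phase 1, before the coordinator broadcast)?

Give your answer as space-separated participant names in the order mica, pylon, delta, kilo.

Txn tx839 phase 1: mica yes -> prepared; pylon no -> aborted; delta yes -> prepared; kilo yes -> prepared

Answer: pylon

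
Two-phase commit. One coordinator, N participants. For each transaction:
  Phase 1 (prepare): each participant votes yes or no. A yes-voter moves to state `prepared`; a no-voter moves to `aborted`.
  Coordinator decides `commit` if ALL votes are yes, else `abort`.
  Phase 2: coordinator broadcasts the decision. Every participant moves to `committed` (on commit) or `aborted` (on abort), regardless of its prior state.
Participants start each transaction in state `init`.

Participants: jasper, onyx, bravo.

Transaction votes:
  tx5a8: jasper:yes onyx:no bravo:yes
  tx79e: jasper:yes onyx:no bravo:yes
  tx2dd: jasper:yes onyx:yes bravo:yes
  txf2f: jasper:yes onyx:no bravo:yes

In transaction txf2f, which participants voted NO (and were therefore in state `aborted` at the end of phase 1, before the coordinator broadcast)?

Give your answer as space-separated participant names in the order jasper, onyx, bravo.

Answer: onyx

Derivation:
Txn txf2f phase 1: jasper yes -> prepared; onyx no -> aborted; bravo yes -> prepared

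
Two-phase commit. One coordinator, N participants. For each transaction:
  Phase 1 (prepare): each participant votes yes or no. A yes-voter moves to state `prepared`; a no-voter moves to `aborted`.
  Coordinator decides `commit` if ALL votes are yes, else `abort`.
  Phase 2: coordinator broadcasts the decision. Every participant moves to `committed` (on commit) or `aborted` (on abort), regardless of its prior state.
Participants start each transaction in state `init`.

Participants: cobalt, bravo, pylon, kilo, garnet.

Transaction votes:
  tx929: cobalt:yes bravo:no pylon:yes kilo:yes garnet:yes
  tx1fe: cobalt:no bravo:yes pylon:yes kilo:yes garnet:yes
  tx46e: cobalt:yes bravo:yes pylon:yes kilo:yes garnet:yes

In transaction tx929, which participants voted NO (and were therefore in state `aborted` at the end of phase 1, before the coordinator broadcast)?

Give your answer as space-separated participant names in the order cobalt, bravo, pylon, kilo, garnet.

Txn tx929 phase 1: cobalt yes -> prepared; bravo no -> aborted; pylon yes -> prepared; kilo yes -> prepared; garnet yes -> prepared

Answer: bravo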